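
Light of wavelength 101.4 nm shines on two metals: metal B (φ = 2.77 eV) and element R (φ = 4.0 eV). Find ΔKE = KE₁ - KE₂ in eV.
1.2300 eV

Using KE_max = hc/λ - φ for each metal:

Photon energy: E = hc/λ = 12.2272 eV

For metal B (φ₁ = 2.77 eV):
KE₁ = E - φ₁ = 12.2272 - 2.77 = 9.4572 eV

For element R (φ₂ = 4.0 eV):
KE₂ = E - φ₂ = 12.2272 - 4.0 = 8.2272 eV

Difference:
ΔKE = KE₁ - KE₂ = 9.4572 - 8.2272 = 1.2300 eV

Note: The difference equals the difference in work functions: 4.0 - 2.77 = 1.23 eV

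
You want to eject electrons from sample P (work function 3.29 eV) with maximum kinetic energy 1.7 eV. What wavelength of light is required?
248.47 nm

From Einstein's equation: KE_max = hc/λ - φ

Rearranging for λ:
hc/λ = KE_max + φ
λ = hc/(KE_max + φ)

Required photon energy:
E_photon = KE_max + φ = 1.7 + 3.29 = 4.99 eV

Required wavelength:
λ = hc/E_photon = (6.626×10⁻³⁴)(3×10⁸) / (4.99 × 1.602×10⁻¹⁹)
λ = 248.47 nm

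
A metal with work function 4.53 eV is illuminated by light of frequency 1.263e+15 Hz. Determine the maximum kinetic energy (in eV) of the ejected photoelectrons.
0.6933 eV

Using Einstein's photoelectric equation: KE_max = hf - φ

First, calculate the photon energy:
E_photon = hf = (6.626×10⁻³⁴ J·s)(1.263e+15 Hz)
E_photon = 5.2233 eV

Then, the maximum kinetic energy:
KE_max = E_photon - φ = 5.2233 eV - 4.53 eV = 0.6933 eV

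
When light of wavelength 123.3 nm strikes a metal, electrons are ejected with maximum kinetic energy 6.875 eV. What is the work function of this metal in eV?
3.18 eV

From Einstein's photoelectric equation: KE_max = hf - φ = hc/λ - φ

Rearranging for φ:
φ = hc/λ - KE_max

Calculate photon energy:
E_photon = hc/λ = 10.0555 eV

Therefore:
φ = 10.0555 - 6.875 = 3.18 eV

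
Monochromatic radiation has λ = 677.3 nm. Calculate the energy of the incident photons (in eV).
1.8306 eV

Using E = hf = hc/λ:

E = hc/λ = (6.626×10⁻³⁴ J·s)(3×10⁸ m/s) / (677.3×10⁻⁹ m)
E = 1.8306 eV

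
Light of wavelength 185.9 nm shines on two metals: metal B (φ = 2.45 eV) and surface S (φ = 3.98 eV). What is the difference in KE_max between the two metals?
1.5300 eV

Using KE_max = hc/λ - φ for each metal:

Photon energy: E = hc/λ = 6.6694 eV

For metal B (φ₁ = 2.45 eV):
KE₁ = E - φ₁ = 6.6694 - 2.45 = 4.2194 eV

For surface S (φ₂ = 3.98 eV):
KE₂ = E - φ₂ = 6.6694 - 3.98 = 2.6894 eV

Difference:
ΔKE = KE₁ - KE₂ = 4.2194 - 2.6894 = 1.5300 eV

Note: The difference equals the difference in work functions: 3.98 - 2.45 = 1.53 eV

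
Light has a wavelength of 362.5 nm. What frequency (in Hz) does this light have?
8.2701e+14 Hz

Using the wave equation: c = fλ

Solving for frequency:
f = c/λ = (3×10⁸ m/s) / (362.5×10⁻⁹ m)
f = 8.2701e+14 Hz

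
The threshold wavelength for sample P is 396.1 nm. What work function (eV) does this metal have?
3.13 eV

At the threshold wavelength, photon energy equals work function:
φ = hc/λ₀

Calculating:
φ = (6.626×10⁻³⁴ J·s)(3×10⁸ m/s) / (396.1×10⁻⁹ m)
φ = 3.13 eV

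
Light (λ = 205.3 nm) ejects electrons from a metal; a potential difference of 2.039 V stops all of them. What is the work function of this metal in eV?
4.00 eV

The stopping potential gives the maximum kinetic energy: KE_max = eV_s = 2.039 eV

From Einstein's photoelectric equation: KE_max = hc/λ - φ
Rearranging: φ = hc/λ - KE_max

Calculate photon energy:
E_photon = hc/λ = (6.626×10⁻³⁴ J·s)(3×10⁸ m/s) / (205.3×10⁻⁹ m) = 6.0392 eV

Therefore:
φ = 6.0392 - 2.039 = 4.00 eV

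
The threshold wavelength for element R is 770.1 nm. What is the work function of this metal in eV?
1.61 eV

At the threshold wavelength, photon energy equals work function:
φ = hc/λ₀

Calculating:
φ = (6.626×10⁻³⁴ J·s)(3×10⁸ m/s) / (770.1×10⁻⁹ m)
φ = 1.61 eV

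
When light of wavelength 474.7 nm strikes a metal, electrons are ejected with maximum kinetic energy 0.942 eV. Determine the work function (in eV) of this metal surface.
1.67 eV

From Einstein's photoelectric equation: KE_max = hf - φ = hc/λ - φ

Rearranging for φ:
φ = hc/λ - KE_max

Calculate photon energy:
E_photon = hc/λ = 2.6118 eV

Therefore:
φ = 2.6118 - 0.942 = 1.67 eV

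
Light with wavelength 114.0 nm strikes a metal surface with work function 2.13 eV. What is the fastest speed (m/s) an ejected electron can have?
1.7540e+06 m/s

First, find the maximum kinetic energy:
E_photon = hc/λ = 10.8758 eV
KE_max = E_photon - φ = 10.8758 - 2.13 = 8.7458 eV

Convert to Joules: KE_max = 8.7458 × 1.602×10⁻¹⁹ J = 1.4012e-18 J

Then use KE = ½mv² to find velocity:
v = √(2·KE/m) = √(2 × 1.4012e-18 J / 9.109e-31 kg)
v = 1.7540e+06 m/s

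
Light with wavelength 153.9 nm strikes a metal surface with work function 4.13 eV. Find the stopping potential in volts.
3.9262 V

The stopping potential V_s satisfies: eV_s = KE_max

First, find KE_max using Einstein's equation:
E_photon = hc/λ = 8.0562 eV
KE_max = E_photon - φ = 8.0562 - 4.13 = 3.9262 eV

Since eV_s = KE_max:
V_s = KE_max/e = 3.9262 V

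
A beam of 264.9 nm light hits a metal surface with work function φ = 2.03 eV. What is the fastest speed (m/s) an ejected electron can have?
9.6557e+05 m/s

First, find the maximum kinetic energy:
E_photon = hc/λ = 4.6804 eV
KE_max = E_photon - φ = 4.6804 - 2.03 = 2.6504 eV

Convert to Joules: KE_max = 2.6504 × 1.602×10⁻¹⁹ J = 4.2464e-19 J

Then use KE = ½mv² to find velocity:
v = √(2·KE/m) = √(2 × 4.2464e-19 J / 9.109e-31 kg)
v = 9.6557e+05 m/s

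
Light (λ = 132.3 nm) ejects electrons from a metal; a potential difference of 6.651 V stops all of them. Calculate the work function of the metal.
2.72 eV

The stopping potential gives the maximum kinetic energy: KE_max = eV_s = 6.651 eV

From Einstein's photoelectric equation: KE_max = hc/λ - φ
Rearranging: φ = hc/λ - KE_max

Calculate photon energy:
E_photon = hc/λ = (6.626×10⁻³⁴ J·s)(3×10⁸ m/s) / (132.3×10⁻⁹ m) = 9.3714 eV

Therefore:
φ = 9.3714 - 6.651 = 2.72 eV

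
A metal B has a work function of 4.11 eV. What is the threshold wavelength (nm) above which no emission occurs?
301.66 nm

The threshold wavelength is when the photon energy equals the work function:
hc/λ₀ = φ

Solving for λ₀:
λ₀ = hc/φ = (6.626×10⁻³⁴ J·s)(3×10⁸ m/s) / (4.11 eV × 1.602×10⁻¹⁹ J/eV)
λ₀ = 301.66 nm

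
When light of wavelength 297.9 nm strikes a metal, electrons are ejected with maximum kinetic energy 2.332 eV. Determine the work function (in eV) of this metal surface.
1.83 eV

From Einstein's photoelectric equation: KE_max = hf - φ = hc/λ - φ

Rearranging for φ:
φ = hc/λ - KE_max

Calculate photon energy:
E_photon = hc/λ = 4.1619 eV

Therefore:
φ = 4.1619 - 2.332 = 1.83 eV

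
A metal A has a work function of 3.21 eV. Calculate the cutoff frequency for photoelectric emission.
7.7617e+14 Hz

The threshold frequency is when the photon energy equals the work function:
hf₀ = φ

Solving for f₀:
f₀ = φ/h = (3.21 eV × 1.602×10⁻¹⁹ J/eV) / (6.626×10⁻³⁴ J·s)
f₀ = 7.7617e+14 Hz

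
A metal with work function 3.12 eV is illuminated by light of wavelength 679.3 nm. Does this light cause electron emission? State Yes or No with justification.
No

For photoemission, the photon energy must exceed the work function.

Photon energy: E = hc/λ = 1.8252 eV
Work function: φ = 3.12 eV

Since E_photon (1.8252 eV) < φ (3.12 eV), photoemission will NOT occur.
The threshold wavelength is λ₀ = hc/φ = 397.4 nm.
Since 679.3 nm > 397.4 nm, the photons lack sufficient energy.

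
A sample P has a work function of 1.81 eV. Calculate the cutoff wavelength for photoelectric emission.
685.00 nm

The threshold wavelength is when the photon energy equals the work function:
hc/λ₀ = φ

Solving for λ₀:
λ₀ = hc/φ = (6.626×10⁻³⁴ J·s)(3×10⁸ m/s) / (1.81 eV × 1.602×10⁻¹⁹ J/eV)
λ₀ = 685.00 nm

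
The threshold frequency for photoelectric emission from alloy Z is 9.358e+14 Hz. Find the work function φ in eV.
3.87 eV

At the threshold frequency, photon energy equals work function:
φ = hf₀

Calculating:
φ = (6.626×10⁻³⁴ J·s)(9.358e+14 Hz)
φ = 3.87 eV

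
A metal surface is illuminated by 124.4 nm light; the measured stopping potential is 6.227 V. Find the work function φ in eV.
3.74 eV

The stopping potential gives the maximum kinetic energy: KE_max = eV_s = 6.227 eV

From Einstein's photoelectric equation: KE_max = hc/λ - φ
Rearranging: φ = hc/λ - KE_max

Calculate photon energy:
E_photon = hc/λ = (6.626×10⁻³⁴ J·s)(3×10⁸ m/s) / (124.4×10⁻⁹ m) = 9.9666 eV

Therefore:
φ = 9.9666 - 6.227 = 3.74 eV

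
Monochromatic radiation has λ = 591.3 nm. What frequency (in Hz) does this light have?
5.0701e+14 Hz

Using the wave equation: c = fλ

Solving for frequency:
f = c/λ = (3×10⁸ m/s) / (591.3×10⁻⁹ m)
f = 5.0701e+14 Hz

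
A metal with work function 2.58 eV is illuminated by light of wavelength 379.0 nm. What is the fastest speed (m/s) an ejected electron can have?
4.9315e+05 m/s

First, find the maximum kinetic energy:
E_photon = hc/λ = 3.2714 eV
KE_max = E_photon - φ = 3.2714 - 2.58 = 0.6914 eV

Convert to Joules: KE_max = 0.6914 × 1.602×10⁻¹⁹ J = 1.1077e-19 J

Then use KE = ½mv² to find velocity:
v = √(2·KE/m) = √(2 × 1.1077e-19 J / 9.109e-31 kg)
v = 4.9315e+05 m/s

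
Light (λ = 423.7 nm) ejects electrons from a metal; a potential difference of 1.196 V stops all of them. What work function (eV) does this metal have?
1.73 eV

The stopping potential gives the maximum kinetic energy: KE_max = eV_s = 1.196 eV

From Einstein's photoelectric equation: KE_max = hc/λ - φ
Rearranging: φ = hc/λ - KE_max

Calculate photon energy:
E_photon = hc/λ = (6.626×10⁻³⁴ J·s)(3×10⁸ m/s) / (423.7×10⁻⁹ m) = 2.9262 eV

Therefore:
φ = 2.9262 - 1.196 = 1.73 eV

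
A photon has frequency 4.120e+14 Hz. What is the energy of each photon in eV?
1.7039 eV

Using E = hf:

E = hf = (6.626×10⁻³⁴ J·s)(4.120e+14 Hz)
E = 1.7039 eV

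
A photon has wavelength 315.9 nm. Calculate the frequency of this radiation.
9.4901e+14 Hz

Using the wave equation: c = fλ

Solving for frequency:
f = c/λ = (3×10⁸ m/s) / (315.9×10⁻⁹ m)
f = 9.4901e+14 Hz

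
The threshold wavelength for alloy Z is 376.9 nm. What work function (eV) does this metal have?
3.29 eV

At the threshold wavelength, photon energy equals work function:
φ = hc/λ₀

Calculating:
φ = (6.626×10⁻³⁴ J·s)(3×10⁸ m/s) / (376.9×10⁻⁹ m)
φ = 3.29 eV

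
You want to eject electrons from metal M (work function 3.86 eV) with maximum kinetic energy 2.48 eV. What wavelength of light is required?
195.56 nm

From Einstein's equation: KE_max = hc/λ - φ

Rearranging for λ:
hc/λ = KE_max + φ
λ = hc/(KE_max + φ)

Required photon energy:
E_photon = KE_max + φ = 2.48 + 3.86 = 6.34 eV

Required wavelength:
λ = hc/E_photon = (6.626×10⁻³⁴)(3×10⁸) / (6.34 × 1.602×10⁻¹⁹)
λ = 195.56 nm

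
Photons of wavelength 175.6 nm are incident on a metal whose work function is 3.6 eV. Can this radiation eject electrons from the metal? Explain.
Yes

For photoemission, the photon energy must exceed the work function.

Photon energy: E = hc/λ = 7.0606 eV
Work function: φ = 3.6 eV

Since E_photon (7.0606 eV) > φ (3.6 eV), photoemission WILL occur.
The threshold wavelength is λ₀ = hc/φ = 344.4 nm.
Since 175.6 nm < 344.4 nm, the light has sufficient energy.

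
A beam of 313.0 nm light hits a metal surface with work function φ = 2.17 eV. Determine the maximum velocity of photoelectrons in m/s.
7.9377e+05 m/s

First, find the maximum kinetic energy:
E_photon = hc/λ = 3.9612 eV
KE_max = E_photon - φ = 3.9612 - 2.17 = 1.7912 eV

Convert to Joules: KE_max = 1.7912 × 1.602×10⁻¹⁹ J = 2.8697e-19 J

Then use KE = ½mv² to find velocity:
v = √(2·KE/m) = √(2 × 2.8697e-19 J / 9.109e-31 kg)
v = 7.9377e+05 m/s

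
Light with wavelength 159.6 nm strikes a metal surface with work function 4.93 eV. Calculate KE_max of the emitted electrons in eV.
2.8384 eV

Using Einstein's photoelectric equation: KE_max = hf - φ = hc/λ - φ

First, calculate the photon energy:
E_photon = hc/λ = (6.626×10⁻³⁴ J·s)(3×10⁸ m/s) / (159.6×10⁻⁹ m)
E_photon = 7.7684 eV

Then, the maximum kinetic energy:
KE_max = E_photon - φ = 7.7684 eV - 4.93 eV = 2.8384 eV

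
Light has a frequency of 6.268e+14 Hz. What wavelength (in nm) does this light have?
478.29 nm

Using the wave equation: c = fλ

Solving for wavelength:
λ = c/f = (3×10⁸ m/s) / (6.268e+14 Hz)
λ = 478.29 nm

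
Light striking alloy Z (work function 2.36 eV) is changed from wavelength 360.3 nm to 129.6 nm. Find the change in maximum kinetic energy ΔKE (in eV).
6.1255 eV

Using Einstein's equation: KE_max = hc/λ - φ

For λ₁ = 360.3 nm:
KE₁ = hc/λ₁ - φ = 3.4411 - 2.36 = 1.0811 eV

For λ₂ = 129.6 nm:
KE₂ = hc/λ₂ - φ = 9.5667 - 2.36 = 7.2067 eV

Change in KE:
ΔKE = KE₂ - KE₁ = 7.2067 - 1.0811 = 6.1255 eV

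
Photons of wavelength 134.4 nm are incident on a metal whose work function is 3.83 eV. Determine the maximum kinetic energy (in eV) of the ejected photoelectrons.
5.3950 eV

Using Einstein's photoelectric equation: KE_max = hf - φ = hc/λ - φ

First, calculate the photon energy:
E_photon = hc/λ = (6.626×10⁻³⁴ J·s)(3×10⁸ m/s) / (134.4×10⁻⁹ m)
E_photon = 9.2250 eV

Then, the maximum kinetic energy:
KE_max = E_photon - φ = 9.2250 eV - 3.83 eV = 5.3950 eV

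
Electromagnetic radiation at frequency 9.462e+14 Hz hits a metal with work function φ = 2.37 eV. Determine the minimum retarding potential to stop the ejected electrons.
1.5432 V

The stopping potential V_s satisfies: eV_s = KE_max

First, find KE_max using Einstein's equation:
E_photon = hf = (6.626×10⁻³⁴ J·s)(9.462e+14 Hz) = 3.9132 eV
KE_max = E_photon - φ = 3.9132 - 2.37 = 1.5432 eV

Since eV_s = KE_max:
V_s = KE_max/e = 1.5432 V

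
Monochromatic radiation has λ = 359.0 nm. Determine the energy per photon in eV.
3.4536 eV

Using E = hf = hc/λ:

E = hc/λ = (6.626×10⁻³⁴ J·s)(3×10⁸ m/s) / (359.0×10⁻⁹ m)
E = 3.4536 eV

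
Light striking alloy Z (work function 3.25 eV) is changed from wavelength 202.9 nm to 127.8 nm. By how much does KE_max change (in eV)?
3.5908 eV

Using Einstein's equation: KE_max = hc/λ - φ

For λ₁ = 202.9 nm:
KE₁ = hc/λ₁ - φ = 6.1106 - 3.25 = 2.8606 eV

For λ₂ = 127.8 nm:
KE₂ = hc/λ₂ - φ = 9.7014 - 3.25 = 6.4514 eV

Change in KE:
ΔKE = KE₂ - KE₁ = 6.4514 - 2.8606 = 3.5908 eV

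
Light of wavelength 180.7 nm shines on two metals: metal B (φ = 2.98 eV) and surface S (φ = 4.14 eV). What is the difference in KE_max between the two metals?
1.1600 eV

Using KE_max = hc/λ - φ for each metal:

Photon energy: E = hc/λ = 6.8613 eV

For metal B (φ₁ = 2.98 eV):
KE₁ = E - φ₁ = 6.8613 - 2.98 = 3.8813 eV

For surface S (φ₂ = 4.14 eV):
KE₂ = E - φ₂ = 6.8613 - 4.14 = 2.7213 eV

Difference:
ΔKE = KE₁ - KE₂ = 3.8813 - 2.7213 = 1.1600 eV

Note: The difference equals the difference in work functions: 4.14 - 2.98 = 1.16 eV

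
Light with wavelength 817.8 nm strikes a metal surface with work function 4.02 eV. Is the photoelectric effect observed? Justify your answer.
No

For photoemission, the photon energy must exceed the work function.

Photon energy: E = hc/λ = 1.5161 eV
Work function: φ = 4.02 eV

Since E_photon (1.5161 eV) < φ (4.02 eV), photoemission will NOT occur.
The threshold wavelength is λ₀ = hc/φ = 308.4 nm.
Since 817.8 nm > 308.4 nm, the photons lack sufficient energy.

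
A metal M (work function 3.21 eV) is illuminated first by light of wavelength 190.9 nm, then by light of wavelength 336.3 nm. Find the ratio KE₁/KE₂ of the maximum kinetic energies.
6.8903

Using Einstein's equation: KE_max = hc/λ - φ

For λ₁ = 190.9 nm:
E₁ = hc/λ₁ = 6.4947 eV
KE₁ = E₁ - φ = 6.4947 - 3.21 = 3.2847 eV

For λ₂ = 336.3 nm:
E₂ = hc/λ₂ = 3.6867 eV
KE₂ = E₂ - φ = 3.6867 - 3.21 = 0.4767 eV

Ratio: KE₁/KE₂ = 3.2847/0.4767 = 6.8903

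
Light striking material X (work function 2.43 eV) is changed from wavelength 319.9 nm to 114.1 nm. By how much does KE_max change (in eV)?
6.9906 eV

Using Einstein's equation: KE_max = hc/λ - φ

For λ₁ = 319.9 nm:
KE₁ = hc/λ₁ - φ = 3.8757 - 2.43 = 1.4457 eV

For λ₂ = 114.1 nm:
KE₂ = hc/λ₂ - φ = 10.8663 - 2.43 = 8.4363 eV

Change in KE:
ΔKE = KE₂ - KE₁ = 8.4363 - 1.4457 = 6.9906 eV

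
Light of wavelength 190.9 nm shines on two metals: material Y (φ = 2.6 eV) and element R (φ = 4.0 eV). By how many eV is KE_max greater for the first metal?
1.4000 eV

Using KE_max = hc/λ - φ for each metal:

Photon energy: E = hc/λ = 6.4947 eV

For material Y (φ₁ = 2.6 eV):
KE₁ = E - φ₁ = 6.4947 - 2.6 = 3.8947 eV

For element R (φ₂ = 4.0 eV):
KE₂ = E - φ₂ = 6.4947 - 4.0 = 2.4947 eV

Difference:
ΔKE = KE₁ - KE₂ = 3.8947 - 2.4947 = 1.4000 eV

Note: The difference equals the difference in work functions: 4.0 - 2.6 = 1.40 eV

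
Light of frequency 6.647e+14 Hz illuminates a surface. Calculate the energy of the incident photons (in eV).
2.7490 eV

Using E = hf:

E = hf = (6.626×10⁻³⁴ J·s)(6.647e+14 Hz)
E = 2.7490 eV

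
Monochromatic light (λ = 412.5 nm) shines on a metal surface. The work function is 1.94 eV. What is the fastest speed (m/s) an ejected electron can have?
6.1226e+05 m/s

First, find the maximum kinetic energy:
E_photon = hc/λ = 3.0057 eV
KE_max = E_photon - φ = 3.0057 - 1.94 = 1.0657 eV

Convert to Joules: KE_max = 1.0657 × 1.602×10⁻¹⁹ J = 1.7074e-19 J

Then use KE = ½mv² to find velocity:
v = √(2·KE/m) = √(2 × 1.7074e-19 J / 9.109e-31 kg)
v = 6.1226e+05 m/s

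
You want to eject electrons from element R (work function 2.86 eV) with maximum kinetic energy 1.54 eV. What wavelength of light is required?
281.78 nm

From Einstein's equation: KE_max = hc/λ - φ

Rearranging for λ:
hc/λ = KE_max + φ
λ = hc/(KE_max + φ)

Required photon energy:
E_photon = KE_max + φ = 1.54 + 2.86 = 4.40 eV

Required wavelength:
λ = hc/E_photon = (6.626×10⁻³⁴)(3×10⁸) / (4.40 × 1.602×10⁻¹⁹)
λ = 281.78 nm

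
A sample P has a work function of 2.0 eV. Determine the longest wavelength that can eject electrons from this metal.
619.92 nm

The threshold wavelength is when the photon energy equals the work function:
hc/λ₀ = φ

Solving for λ₀:
λ₀ = hc/φ = (6.626×10⁻³⁴ J·s)(3×10⁸ m/s) / (2.0 eV × 1.602×10⁻¹⁹ J/eV)
λ₀ = 619.92 nm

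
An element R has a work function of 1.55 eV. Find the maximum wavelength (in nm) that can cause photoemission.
799.90 nm

The threshold wavelength is when the photon energy equals the work function:
hc/λ₀ = φ

Solving for λ₀:
λ₀ = hc/φ = (6.626×10⁻³⁴ J·s)(3×10⁸ m/s) / (1.55 eV × 1.602×10⁻¹⁹ J/eV)
λ₀ = 799.90 nm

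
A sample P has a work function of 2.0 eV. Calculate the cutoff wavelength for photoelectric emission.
619.92 nm

The threshold wavelength is when the photon energy equals the work function:
hc/λ₀ = φ

Solving for λ₀:
λ₀ = hc/φ = (6.626×10⁻³⁴ J·s)(3×10⁸ m/s) / (2.0 eV × 1.602×10⁻¹⁹ J/eV)
λ₀ = 619.92 nm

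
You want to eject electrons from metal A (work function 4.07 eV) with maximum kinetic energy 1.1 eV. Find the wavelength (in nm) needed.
239.81 nm

From Einstein's equation: KE_max = hc/λ - φ

Rearranging for λ:
hc/λ = KE_max + φ
λ = hc/(KE_max + φ)

Required photon energy:
E_photon = KE_max + φ = 1.1 + 4.07 = 5.17 eV

Required wavelength:
λ = hc/E_photon = (6.626×10⁻³⁴)(3×10⁸) / (5.17 × 1.602×10⁻¹⁹)
λ = 239.81 nm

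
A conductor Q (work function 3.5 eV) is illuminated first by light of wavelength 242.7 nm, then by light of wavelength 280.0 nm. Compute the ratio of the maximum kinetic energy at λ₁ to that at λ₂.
1.7333

Using Einstein's equation: KE_max = hc/λ - φ

For λ₁ = 242.7 nm:
E₁ = hc/λ₁ = 5.1085 eV
KE₁ = E₁ - φ = 5.1085 - 3.5 = 1.6085 eV

For λ₂ = 280.0 nm:
E₂ = hc/λ₂ = 4.4280 eV
KE₂ = E₂ - φ = 4.4280 - 3.5 = 0.9280 eV

Ratio: KE₁/KE₂ = 1.6085/0.9280 = 1.7333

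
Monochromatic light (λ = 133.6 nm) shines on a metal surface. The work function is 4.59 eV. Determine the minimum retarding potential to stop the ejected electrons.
4.6903 V

The stopping potential V_s satisfies: eV_s = KE_max

First, find KE_max using Einstein's equation:
E_photon = hc/λ = 9.2803 eV
KE_max = E_photon - φ = 9.2803 - 4.59 = 4.6903 eV

Since eV_s = KE_max:
V_s = KE_max/e = 4.6903 V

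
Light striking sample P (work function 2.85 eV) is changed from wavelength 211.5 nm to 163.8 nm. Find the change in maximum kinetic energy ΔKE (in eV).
1.7071 eV

Using Einstein's equation: KE_max = hc/λ - φ

For λ₁ = 211.5 nm:
KE₁ = hc/λ₁ - φ = 5.8621 - 2.85 = 3.0121 eV

For λ₂ = 163.8 nm:
KE₂ = hc/λ₂ - φ = 7.5692 - 2.85 = 4.7192 eV

Change in KE:
ΔKE = KE₂ - KE₁ = 4.7192 - 3.0121 = 1.7071 eV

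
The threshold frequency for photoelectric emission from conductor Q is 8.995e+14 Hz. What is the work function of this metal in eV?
3.72 eV

At the threshold frequency, photon energy equals work function:
φ = hf₀

Calculating:
φ = (6.626×10⁻³⁴ J·s)(8.995e+14 Hz)
φ = 3.72 eV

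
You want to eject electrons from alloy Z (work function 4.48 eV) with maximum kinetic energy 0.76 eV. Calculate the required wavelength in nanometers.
236.61 nm

From Einstein's equation: KE_max = hc/λ - φ

Rearranging for λ:
hc/λ = KE_max + φ
λ = hc/(KE_max + φ)

Required photon energy:
E_photon = KE_max + φ = 0.76 + 4.48 = 5.24 eV

Required wavelength:
λ = hc/E_photon = (6.626×10⁻³⁴)(3×10⁸) / (5.24 × 1.602×10⁻¹⁹)
λ = 236.61 nm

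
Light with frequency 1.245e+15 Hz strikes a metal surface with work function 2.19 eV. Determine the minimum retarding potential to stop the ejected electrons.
2.9589 V

The stopping potential V_s satisfies: eV_s = KE_max

First, find KE_max using Einstein's equation:
E_photon = hf = (6.626×10⁻³⁴ J·s)(1.245e+15 Hz) = 5.1489 eV
KE_max = E_photon - φ = 5.1489 - 2.19 = 2.9589 eV

Since eV_s = KE_max:
V_s = KE_max/e = 2.9589 V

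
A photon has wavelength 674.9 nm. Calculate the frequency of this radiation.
4.4420e+14 Hz

Using the wave equation: c = fλ

Solving for frequency:
f = c/λ = (3×10⁸ m/s) / (674.9×10⁻⁹ m)
f = 4.4420e+14 Hz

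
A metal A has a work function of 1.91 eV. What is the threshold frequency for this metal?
4.6184e+14 Hz

The threshold frequency is when the photon energy equals the work function:
hf₀ = φ

Solving for f₀:
f₀ = φ/h = (1.91 eV × 1.602×10⁻¹⁹ J/eV) / (6.626×10⁻³⁴ J·s)
f₀ = 4.6184e+14 Hz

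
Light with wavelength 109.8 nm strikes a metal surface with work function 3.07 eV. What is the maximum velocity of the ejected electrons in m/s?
1.7006e+06 m/s

First, find the maximum kinetic energy:
E_photon = hc/λ = 11.2918 eV
KE_max = E_photon - φ = 11.2918 - 3.07 = 8.2218 eV

Convert to Joules: KE_max = 8.2218 × 1.602×10⁻¹⁹ J = 1.3173e-18 J

Then use KE = ½mv² to find velocity:
v = √(2·KE/m) = √(2 × 1.3173e-18 J / 9.109e-31 kg)
v = 1.7006e+06 m/s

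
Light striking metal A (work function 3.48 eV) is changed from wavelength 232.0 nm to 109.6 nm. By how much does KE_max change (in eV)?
5.9683 eV

Using Einstein's equation: KE_max = hc/λ - φ

For λ₁ = 232.0 nm:
KE₁ = hc/λ₁ - φ = 5.3441 - 3.48 = 1.8641 eV

For λ₂ = 109.6 nm:
KE₂ = hc/λ₂ - φ = 11.3124 - 3.48 = 7.8324 eV

Change in KE:
ΔKE = KE₂ - KE₁ = 7.8324 - 1.8641 = 5.9683 eV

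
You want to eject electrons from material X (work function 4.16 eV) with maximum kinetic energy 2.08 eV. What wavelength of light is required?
198.69 nm

From Einstein's equation: KE_max = hc/λ - φ

Rearranging for λ:
hc/λ = KE_max + φ
λ = hc/(KE_max + φ)

Required photon energy:
E_photon = KE_max + φ = 2.08 + 4.16 = 6.24 eV

Required wavelength:
λ = hc/E_photon = (6.626×10⁻³⁴)(3×10⁸) / (6.24 × 1.602×10⁻¹⁹)
λ = 198.69 nm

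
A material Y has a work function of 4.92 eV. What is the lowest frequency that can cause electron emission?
1.1897e+15 Hz

The threshold frequency is when the photon energy equals the work function:
hf₀ = φ

Solving for f₀:
f₀ = φ/h = (4.92 eV × 1.602×10⁻¹⁹ J/eV) / (6.626×10⁻³⁴ J·s)
f₀ = 1.1897e+15 Hz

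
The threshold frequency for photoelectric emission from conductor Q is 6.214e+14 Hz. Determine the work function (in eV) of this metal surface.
2.57 eV

At the threshold frequency, photon energy equals work function:
φ = hf₀

Calculating:
φ = (6.626×10⁻³⁴ J·s)(6.214e+14 Hz)
φ = 2.57 eV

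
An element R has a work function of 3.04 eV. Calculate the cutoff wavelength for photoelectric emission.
407.84 nm

The threshold wavelength is when the photon energy equals the work function:
hc/λ₀ = φ

Solving for λ₀:
λ₀ = hc/φ = (6.626×10⁻³⁴ J·s)(3×10⁸ m/s) / (3.04 eV × 1.602×10⁻¹⁹ J/eV)
λ₀ = 407.84 nm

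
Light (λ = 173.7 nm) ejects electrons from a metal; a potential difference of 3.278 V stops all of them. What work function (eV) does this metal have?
3.86 eV

The stopping potential gives the maximum kinetic energy: KE_max = eV_s = 3.278 eV

From Einstein's photoelectric equation: KE_max = hc/λ - φ
Rearranging: φ = hc/λ - KE_max

Calculate photon energy:
E_photon = hc/λ = (6.626×10⁻³⁴ J·s)(3×10⁸ m/s) / (173.7×10⁻⁹ m) = 7.1378 eV

Therefore:
φ = 7.1378 - 3.278 = 3.86 eV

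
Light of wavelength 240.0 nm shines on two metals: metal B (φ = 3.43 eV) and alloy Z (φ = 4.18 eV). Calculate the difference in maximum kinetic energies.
0.7500 eV

Using KE_max = hc/λ - φ for each metal:

Photon energy: E = hc/λ = 5.1660 eV

For metal B (φ₁ = 3.43 eV):
KE₁ = E - φ₁ = 5.1660 - 3.43 = 1.7360 eV

For alloy Z (φ₂ = 4.18 eV):
KE₂ = E - φ₂ = 5.1660 - 4.18 = 0.9860 eV

Difference:
ΔKE = KE₁ - KE₂ = 1.7360 - 0.9860 = 0.7500 eV

Note: The difference equals the difference in work functions: 4.18 - 3.43 = 0.75 eV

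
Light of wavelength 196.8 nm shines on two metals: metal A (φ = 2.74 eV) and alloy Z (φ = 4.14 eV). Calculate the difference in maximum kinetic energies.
1.4000 eV

Using KE_max = hc/λ - φ for each metal:

Photon energy: E = hc/λ = 6.3000 eV

For metal A (φ₁ = 2.74 eV):
KE₁ = E - φ₁ = 6.3000 - 2.74 = 3.5600 eV

For alloy Z (φ₂ = 4.14 eV):
KE₂ = E - φ₂ = 6.3000 - 4.14 = 2.1600 eV

Difference:
ΔKE = KE₁ - KE₂ = 3.5600 - 2.1600 = 1.4000 eV

Note: The difference equals the difference in work functions: 4.14 - 2.74 = 1.40 eV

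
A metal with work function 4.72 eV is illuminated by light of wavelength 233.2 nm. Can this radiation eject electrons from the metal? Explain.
Yes

For photoemission, the photon energy must exceed the work function.

Photon energy: E = hc/λ = 5.3166 eV
Work function: φ = 4.72 eV

Since E_photon (5.3166 eV) > φ (4.72 eV), photoemission WILL occur.
The threshold wavelength is λ₀ = hc/φ = 262.7 nm.
Since 233.2 nm < 262.7 nm, the light has sufficient energy.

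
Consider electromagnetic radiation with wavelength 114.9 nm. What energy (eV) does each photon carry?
10.7906 eV

Using E = hf = hc/λ:

E = hc/λ = (6.626×10⁻³⁴ J·s)(3×10⁸ m/s) / (114.9×10⁻⁹ m)
E = 10.7906 eV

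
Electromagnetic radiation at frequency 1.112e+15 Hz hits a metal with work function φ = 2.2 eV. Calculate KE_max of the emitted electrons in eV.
2.3989 eV

Using Einstein's photoelectric equation: KE_max = hf - φ

First, calculate the photon energy:
E_photon = hf = (6.626×10⁻³⁴ J·s)(1.112e+15 Hz)
E_photon = 4.5989 eV

Then, the maximum kinetic energy:
KE_max = E_photon - φ = 4.5989 eV - 2.2 eV = 2.3989 eV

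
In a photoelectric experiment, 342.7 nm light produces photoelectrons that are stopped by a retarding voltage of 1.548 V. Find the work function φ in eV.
2.07 eV

The stopping potential gives the maximum kinetic energy: KE_max = eV_s = 1.548 eV

From Einstein's photoelectric equation: KE_max = hc/λ - φ
Rearranging: φ = hc/λ - KE_max

Calculate photon energy:
E_photon = hc/λ = (6.626×10⁻³⁴ J·s)(3×10⁸ m/s) / (342.7×10⁻⁹ m) = 3.6179 eV

Therefore:
φ = 3.6179 - 1.548 = 2.07 eV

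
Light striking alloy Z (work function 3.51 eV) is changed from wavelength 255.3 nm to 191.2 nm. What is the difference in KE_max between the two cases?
1.6281 eV

Using Einstein's equation: KE_max = hc/λ - φ

For λ₁ = 255.3 nm:
KE₁ = hc/λ₁ - φ = 4.8564 - 3.51 = 1.3464 eV

For λ₂ = 191.2 nm:
KE₂ = hc/λ₂ - φ = 6.4845 - 3.51 = 2.9745 eV

Change in KE:
ΔKE = KE₂ - KE₁ = 2.9745 - 1.3464 = 1.6281 eV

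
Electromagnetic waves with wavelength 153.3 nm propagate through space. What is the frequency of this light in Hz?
1.9556e+15 Hz

Using the wave equation: c = fλ

Solving for frequency:
f = c/λ = (3×10⁸ m/s) / (153.3×10⁻⁹ m)
f = 1.9556e+15 Hz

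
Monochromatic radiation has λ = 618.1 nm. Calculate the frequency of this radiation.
4.8502e+14 Hz

Using the wave equation: c = fλ

Solving for frequency:
f = c/λ = (3×10⁸ m/s) / (618.1×10⁻⁹ m)
f = 4.8502e+14 Hz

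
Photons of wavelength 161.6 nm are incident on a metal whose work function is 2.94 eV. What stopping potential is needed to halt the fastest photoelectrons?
4.7323 V

The stopping potential V_s satisfies: eV_s = KE_max

First, find KE_max using Einstein's equation:
E_photon = hc/λ = 7.6723 eV
KE_max = E_photon - φ = 7.6723 - 2.94 = 4.7323 eV

Since eV_s = KE_max:
V_s = KE_max/e = 4.7323 V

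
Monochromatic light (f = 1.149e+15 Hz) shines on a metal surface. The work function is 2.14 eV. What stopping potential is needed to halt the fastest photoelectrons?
2.6119 V

The stopping potential V_s satisfies: eV_s = KE_max

First, find KE_max using Einstein's equation:
E_photon = hf = (6.626×10⁻³⁴ J·s)(1.149e+15 Hz) = 4.7519 eV
KE_max = E_photon - φ = 4.7519 - 2.14 = 2.6119 eV

Since eV_s = KE_max:
V_s = KE_max/e = 2.6119 V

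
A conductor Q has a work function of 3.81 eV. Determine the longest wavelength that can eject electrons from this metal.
325.42 nm

The threshold wavelength is when the photon energy equals the work function:
hc/λ₀ = φ

Solving for λ₀:
λ₀ = hc/φ = (6.626×10⁻³⁴ J·s)(3×10⁸ m/s) / (3.81 eV × 1.602×10⁻¹⁹ J/eV)
λ₀ = 325.42 nm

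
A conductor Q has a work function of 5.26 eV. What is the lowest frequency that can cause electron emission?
1.2719e+15 Hz

The threshold frequency is when the photon energy equals the work function:
hf₀ = φ

Solving for f₀:
f₀ = φ/h = (5.26 eV × 1.602×10⁻¹⁹ J/eV) / (6.626×10⁻³⁴ J·s)
f₀ = 1.2719e+15 Hz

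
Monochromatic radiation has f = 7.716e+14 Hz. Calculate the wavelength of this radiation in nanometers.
388.53 nm

Using the wave equation: c = fλ

Solving for wavelength:
λ = c/f = (3×10⁸ m/s) / (7.716e+14 Hz)
λ = 388.53 nm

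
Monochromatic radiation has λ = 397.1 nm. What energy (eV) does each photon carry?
3.1222 eV

Using E = hf = hc/λ:

E = hc/λ = (6.626×10⁻³⁴ J·s)(3×10⁸ m/s) / (397.1×10⁻⁹ m)
E = 3.1222 eV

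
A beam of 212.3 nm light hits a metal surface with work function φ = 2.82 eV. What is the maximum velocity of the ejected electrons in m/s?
1.0307e+06 m/s

First, find the maximum kinetic energy:
E_photon = hc/λ = 5.8400 eV
KE_max = E_photon - φ = 5.8400 - 2.82 = 3.0200 eV

Convert to Joules: KE_max = 3.0200 × 1.602×10⁻¹⁹ J = 4.8386e-19 J

Then use KE = ½mv² to find velocity:
v = √(2·KE/m) = √(2 × 4.8386e-19 J / 9.109e-31 kg)
v = 1.0307e+06 m/s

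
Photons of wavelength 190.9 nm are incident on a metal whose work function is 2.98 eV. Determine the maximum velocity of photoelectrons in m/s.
1.1119e+06 m/s

First, find the maximum kinetic energy:
E_photon = hc/λ = 6.4947 eV
KE_max = E_photon - φ = 6.4947 - 2.98 = 3.5147 eV

Convert to Joules: KE_max = 3.5147 × 1.602×10⁻¹⁹ J = 5.6312e-19 J

Then use KE = ½mv² to find velocity:
v = √(2·KE/m) = √(2 × 5.6312e-19 J / 9.109e-31 kg)
v = 1.1119e+06 m/s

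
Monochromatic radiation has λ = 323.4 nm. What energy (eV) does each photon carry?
3.8338 eV

Using E = hf = hc/λ:

E = hc/λ = (6.626×10⁻³⁴ J·s)(3×10⁸ m/s) / (323.4×10⁻⁹ m)
E = 3.8338 eV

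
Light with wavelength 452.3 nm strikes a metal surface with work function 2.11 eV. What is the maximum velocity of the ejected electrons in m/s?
4.7120e+05 m/s

First, find the maximum kinetic energy:
E_photon = hc/λ = 2.7412 eV
KE_max = E_photon - φ = 2.7412 - 2.11 = 0.6312 eV

Convert to Joules: KE_max = 0.6312 × 1.602×10⁻¹⁹ J = 1.0113e-19 J

Then use KE = ½mv² to find velocity:
v = √(2·KE/m) = √(2 × 1.0113e-19 J / 9.109e-31 kg)
v = 4.7120e+05 m/s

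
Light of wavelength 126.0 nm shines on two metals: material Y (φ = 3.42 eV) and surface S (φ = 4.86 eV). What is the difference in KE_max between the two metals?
1.4400 eV

Using KE_max = hc/λ - φ for each metal:

Photon energy: E = hc/λ = 9.8400 eV

For material Y (φ₁ = 3.42 eV):
KE₁ = E - φ₁ = 9.8400 - 3.42 = 6.4200 eV

For surface S (φ₂ = 4.86 eV):
KE₂ = E - φ₂ = 9.8400 - 4.86 = 4.9800 eV

Difference:
ΔKE = KE₁ - KE₂ = 6.4200 - 4.9800 = 1.4400 eV

Note: The difference equals the difference in work functions: 4.86 - 3.42 = 1.44 eV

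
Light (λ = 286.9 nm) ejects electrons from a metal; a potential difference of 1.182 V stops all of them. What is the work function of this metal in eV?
3.14 eV

The stopping potential gives the maximum kinetic energy: KE_max = eV_s = 1.182 eV

From Einstein's photoelectric equation: KE_max = hc/λ - φ
Rearranging: φ = hc/λ - KE_max

Calculate photon energy:
E_photon = hc/λ = (6.626×10⁻³⁴ J·s)(3×10⁸ m/s) / (286.9×10⁻⁹ m) = 4.3215 eV

Therefore:
φ = 4.3215 - 1.182 = 3.14 eV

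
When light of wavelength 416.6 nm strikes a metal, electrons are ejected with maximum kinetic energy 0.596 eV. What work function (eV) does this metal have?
2.38 eV

From Einstein's photoelectric equation: KE_max = hf - φ = hc/λ - φ

Rearranging for φ:
φ = hc/λ - KE_max

Calculate photon energy:
E_photon = hc/λ = 2.9761 eV

Therefore:
φ = 2.9761 - 0.596 = 2.38 eV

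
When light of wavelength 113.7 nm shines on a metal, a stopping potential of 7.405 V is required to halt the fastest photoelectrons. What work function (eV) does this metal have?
3.50 eV

The stopping potential gives the maximum kinetic energy: KE_max = eV_s = 7.405 eV

From Einstein's photoelectric equation: KE_max = hc/λ - φ
Rearranging: φ = hc/λ - KE_max

Calculate photon energy:
E_photon = hc/λ = (6.626×10⁻³⁴ J·s)(3×10⁸ m/s) / (113.7×10⁻⁹ m) = 10.9045 eV

Therefore:
φ = 10.9045 - 7.405 = 3.50 eV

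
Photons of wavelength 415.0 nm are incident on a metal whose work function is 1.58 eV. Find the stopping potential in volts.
1.4076 V

The stopping potential V_s satisfies: eV_s = KE_max

First, find KE_max using Einstein's equation:
E_photon = hc/λ = 2.9876 eV
KE_max = E_photon - φ = 2.9876 - 1.58 = 1.4076 eV

Since eV_s = KE_max:
V_s = KE_max/e = 1.4076 V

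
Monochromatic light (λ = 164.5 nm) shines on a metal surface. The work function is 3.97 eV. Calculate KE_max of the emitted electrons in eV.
3.5670 eV

Using Einstein's photoelectric equation: KE_max = hf - φ = hc/λ - φ

First, calculate the photon energy:
E_photon = hc/λ = (6.626×10⁻³⁴ J·s)(3×10⁸ m/s) / (164.5×10⁻⁹ m)
E_photon = 7.5370 eV

Then, the maximum kinetic energy:
KE_max = E_photon - φ = 7.5370 eV - 3.97 eV = 3.5670 eV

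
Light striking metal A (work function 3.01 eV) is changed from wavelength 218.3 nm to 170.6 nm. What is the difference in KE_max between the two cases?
1.5880 eV

Using Einstein's equation: KE_max = hc/λ - φ

For λ₁ = 218.3 nm:
KE₁ = hc/λ₁ - φ = 5.6795 - 3.01 = 2.6695 eV

For λ₂ = 170.6 nm:
KE₂ = hc/λ₂ - φ = 7.2675 - 3.01 = 4.2575 eV

Change in KE:
ΔKE = KE₂ - KE₁ = 4.2575 - 2.6695 = 1.5880 eV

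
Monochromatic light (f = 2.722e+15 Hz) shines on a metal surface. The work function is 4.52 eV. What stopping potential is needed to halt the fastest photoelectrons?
6.7373 V

The stopping potential V_s satisfies: eV_s = KE_max

First, find KE_max using Einstein's equation:
E_photon = hf = (6.626×10⁻³⁴ J·s)(2.722e+15 Hz) = 11.2573 eV
KE_max = E_photon - φ = 11.2573 - 4.52 = 6.7373 eV

Since eV_s = KE_max:
V_s = KE_max/e = 6.7373 V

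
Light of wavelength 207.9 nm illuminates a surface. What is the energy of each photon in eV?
5.9636 eV

Using E = hf = hc/λ:

E = hc/λ = (6.626×10⁻³⁴ J·s)(3×10⁸ m/s) / (207.9×10⁻⁹ m)
E = 5.9636 eV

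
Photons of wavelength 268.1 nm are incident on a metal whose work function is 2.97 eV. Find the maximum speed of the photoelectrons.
7.6290e+05 m/s

First, find the maximum kinetic energy:
E_photon = hc/λ = 4.6246 eV
KE_max = E_photon - φ = 4.6246 - 2.97 = 1.6546 eV

Convert to Joules: KE_max = 1.6546 × 1.602×10⁻¹⁹ J = 2.6509e-19 J

Then use KE = ½mv² to find velocity:
v = √(2·KE/m) = √(2 × 2.6509e-19 J / 9.109e-31 kg)
v = 7.6290e+05 m/s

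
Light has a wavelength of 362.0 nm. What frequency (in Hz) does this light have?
8.2816e+14 Hz

Using the wave equation: c = fλ

Solving for frequency:
f = c/λ = (3×10⁸ m/s) / (362.0×10⁻⁹ m)
f = 8.2816e+14 Hz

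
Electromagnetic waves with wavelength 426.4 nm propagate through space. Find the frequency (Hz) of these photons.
7.0308e+14 Hz

Using the wave equation: c = fλ

Solving for frequency:
f = c/λ = (3×10⁸ m/s) / (426.4×10⁻⁹ m)
f = 7.0308e+14 Hz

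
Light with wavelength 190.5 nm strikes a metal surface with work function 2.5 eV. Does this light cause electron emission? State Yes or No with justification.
Yes

For photoemission, the photon energy must exceed the work function.

Photon energy: E = hc/λ = 6.5084 eV
Work function: φ = 2.5 eV

Since E_photon (6.5084 eV) > φ (2.5 eV), photoemission WILL occur.
The threshold wavelength is λ₀ = hc/φ = 495.9 nm.
Since 190.5 nm < 495.9 nm, the light has sufficient energy.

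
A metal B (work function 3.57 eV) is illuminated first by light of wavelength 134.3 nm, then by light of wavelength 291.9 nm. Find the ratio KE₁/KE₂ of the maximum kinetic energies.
8.3572

Using Einstein's equation: KE_max = hc/λ - φ

For λ₁ = 134.3 nm:
E₁ = hc/λ₁ = 9.2319 eV
KE₁ = E₁ - φ = 9.2319 - 3.57 = 5.6619 eV

For λ₂ = 291.9 nm:
E₂ = hc/λ₂ = 4.2475 eV
KE₂ = E₂ - φ = 4.2475 - 3.57 = 0.6775 eV

Ratio: KE₁/KE₂ = 5.6619/0.6775 = 8.3572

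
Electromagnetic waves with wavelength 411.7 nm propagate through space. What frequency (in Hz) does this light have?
7.2818e+14 Hz

Using the wave equation: c = fλ

Solving for frequency:
f = c/λ = (3×10⁸ m/s) / (411.7×10⁻⁹ m)
f = 7.2818e+14 Hz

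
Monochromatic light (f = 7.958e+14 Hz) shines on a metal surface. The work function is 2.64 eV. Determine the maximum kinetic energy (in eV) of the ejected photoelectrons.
0.6512 eV

Using Einstein's photoelectric equation: KE_max = hf - φ

First, calculate the photon energy:
E_photon = hf = (6.626×10⁻³⁴ J·s)(7.958e+14 Hz)
E_photon = 3.2912 eV

Then, the maximum kinetic energy:
KE_max = E_photon - φ = 3.2912 eV - 2.64 eV = 0.6512 eV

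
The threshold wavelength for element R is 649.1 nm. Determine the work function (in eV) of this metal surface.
1.91 eV

At the threshold wavelength, photon energy equals work function:
φ = hc/λ₀

Calculating:
φ = (6.626×10⁻³⁴ J·s)(3×10⁸ m/s) / (649.1×10⁻⁹ m)
φ = 1.91 eV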